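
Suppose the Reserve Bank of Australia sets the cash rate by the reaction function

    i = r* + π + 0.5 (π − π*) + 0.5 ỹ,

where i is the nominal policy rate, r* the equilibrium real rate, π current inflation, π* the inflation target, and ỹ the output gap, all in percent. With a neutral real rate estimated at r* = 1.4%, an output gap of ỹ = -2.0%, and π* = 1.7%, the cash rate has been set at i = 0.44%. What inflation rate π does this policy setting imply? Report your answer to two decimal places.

Collecting π: i = r* + (1 + 0.5) π − 0.5 π* + 0.5 ỹ
1.5 π = 0.44 − 1.4 + 0.5 × 1.7 − 0.5 × (-2.0) = 0.89
π = 0.89 / 1.5 = 0.59

0.59%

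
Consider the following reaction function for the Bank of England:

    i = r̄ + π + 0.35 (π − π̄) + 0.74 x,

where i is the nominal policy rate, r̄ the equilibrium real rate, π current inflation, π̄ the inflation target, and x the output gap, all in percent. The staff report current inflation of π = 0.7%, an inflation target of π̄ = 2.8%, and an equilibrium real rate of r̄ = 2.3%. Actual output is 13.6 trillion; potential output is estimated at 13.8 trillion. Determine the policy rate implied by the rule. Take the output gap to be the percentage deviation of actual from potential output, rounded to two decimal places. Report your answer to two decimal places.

1.19%

Output gap = 100 × (13.6 − 13.8) / 13.8 = -1.45%.
i = 2.30 + 0.70 + 0.35 × (0.70 − 2.80) + 0.74 × (-1.45)
   = 2.30 + 0.7 − 0.735 − 1.073 = 1.19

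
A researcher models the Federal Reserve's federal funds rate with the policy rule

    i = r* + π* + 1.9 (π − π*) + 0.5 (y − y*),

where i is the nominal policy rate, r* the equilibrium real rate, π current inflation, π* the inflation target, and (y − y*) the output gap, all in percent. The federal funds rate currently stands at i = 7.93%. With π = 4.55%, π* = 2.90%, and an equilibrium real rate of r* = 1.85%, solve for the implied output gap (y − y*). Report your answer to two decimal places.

0.09%

0.5 (y − y*) = 7.93 − 1.85 − 2.90 − 1.9 × (4.55 − 2.90) = 0.045
(y − y*) = 0.045 / 0.5 = 0.09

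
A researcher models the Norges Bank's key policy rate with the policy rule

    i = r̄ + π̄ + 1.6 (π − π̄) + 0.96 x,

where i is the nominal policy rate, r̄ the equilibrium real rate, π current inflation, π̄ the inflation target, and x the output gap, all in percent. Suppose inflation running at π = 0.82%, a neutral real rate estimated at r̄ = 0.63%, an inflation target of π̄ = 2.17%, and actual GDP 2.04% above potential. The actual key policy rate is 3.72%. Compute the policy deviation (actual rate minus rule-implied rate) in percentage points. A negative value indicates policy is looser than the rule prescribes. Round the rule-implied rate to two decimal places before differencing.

1.12 pp

Output 2.04% above potential → x = 2.04.
i = 0.63 + 2.17 + 1.6 × (0.82 − 2.17) + 0.96 × 2.04
   = 0.63 + 2.17 − 2.16 + 1.9584 = 2.60
Deviation = 3.72 − 2.60 = 1.12 pp.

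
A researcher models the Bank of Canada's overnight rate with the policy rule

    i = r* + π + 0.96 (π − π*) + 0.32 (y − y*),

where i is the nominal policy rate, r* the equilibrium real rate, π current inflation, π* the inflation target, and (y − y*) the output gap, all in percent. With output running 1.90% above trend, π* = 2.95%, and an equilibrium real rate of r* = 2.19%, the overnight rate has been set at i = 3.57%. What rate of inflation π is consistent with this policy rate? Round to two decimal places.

1.84%

Output 1.90% above potential → (y − y*) = 1.90.
Collecting π: i = r* + (1 + 0.96) π − 0.96 π* + 0.32 (y − y*)
1.96 π = 3.57 − 2.19 + 0.96 × 2.95 − 0.32 × 1.90 = 3.604
π = 3.604 / 1.96 = 1.84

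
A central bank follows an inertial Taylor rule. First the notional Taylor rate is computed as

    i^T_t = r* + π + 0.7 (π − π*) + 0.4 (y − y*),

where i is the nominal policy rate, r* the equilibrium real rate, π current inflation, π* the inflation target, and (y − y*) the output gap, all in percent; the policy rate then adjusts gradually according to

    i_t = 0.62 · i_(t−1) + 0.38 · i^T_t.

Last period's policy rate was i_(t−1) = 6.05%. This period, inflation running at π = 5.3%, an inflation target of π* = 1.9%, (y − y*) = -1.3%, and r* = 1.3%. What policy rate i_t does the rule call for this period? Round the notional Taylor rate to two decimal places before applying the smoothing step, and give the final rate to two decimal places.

6.97%

i^T_t = 1.3 + 5.3 + 0.7 × (5.3 − 1.9) + 0.4 × (-1.3)
   = 1.3 + 5.3 + 2.38 − 0.52 = 8.46
i_t = 0.62 × 6.05 + 0.38 × 8.46 = 3.751 + 3.2148 = 6.97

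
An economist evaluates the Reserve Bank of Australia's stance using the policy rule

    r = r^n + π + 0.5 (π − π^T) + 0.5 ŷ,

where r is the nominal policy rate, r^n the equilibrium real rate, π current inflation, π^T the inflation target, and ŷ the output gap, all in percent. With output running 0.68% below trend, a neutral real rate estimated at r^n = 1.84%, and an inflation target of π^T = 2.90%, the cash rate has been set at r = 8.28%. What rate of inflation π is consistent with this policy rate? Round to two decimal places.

Output 0.68% below potential → ŷ = -0.68.
Collecting π: r = r^n + (1 + 0.5) π − 0.5 π^T + 0.5 ŷ
1.5 π = 8.28 − 1.84 + 0.5 × 2.90 − 0.5 × (-0.68) = 8.23
π = 8.23 / 1.5 = 5.49

5.49%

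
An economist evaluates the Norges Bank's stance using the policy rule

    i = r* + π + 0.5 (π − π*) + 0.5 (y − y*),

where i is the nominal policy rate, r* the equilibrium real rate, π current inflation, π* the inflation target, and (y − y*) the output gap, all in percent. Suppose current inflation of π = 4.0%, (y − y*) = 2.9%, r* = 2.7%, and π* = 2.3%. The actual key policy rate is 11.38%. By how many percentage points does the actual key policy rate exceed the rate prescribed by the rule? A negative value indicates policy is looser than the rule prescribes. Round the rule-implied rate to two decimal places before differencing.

i = 2.7 + 4.0 + 0.5 × (4.0 − 2.3) + 0.5 × 2.9
   = 2.7 + 4 + 0.85 + 1.45 = 9.00
Deviation = 11.38 − 9.00 = 2.38 pp.

2.38 pp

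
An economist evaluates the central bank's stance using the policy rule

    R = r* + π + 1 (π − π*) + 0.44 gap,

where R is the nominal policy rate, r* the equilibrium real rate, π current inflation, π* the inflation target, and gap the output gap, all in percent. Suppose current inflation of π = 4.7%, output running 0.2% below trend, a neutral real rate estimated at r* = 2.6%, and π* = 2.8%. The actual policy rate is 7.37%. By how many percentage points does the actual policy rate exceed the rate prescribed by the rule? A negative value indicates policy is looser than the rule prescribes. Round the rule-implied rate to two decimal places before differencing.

-1.74 pp

Output 0.2% below potential → gap = -0.2.
R = 2.6 + 4.7 + 1 × (4.7 − 2.8) + 0.44 × (-0.2)
   = 2.6 + 4.7 + 1.9 − 0.088 = 9.11
Deviation = 7.37 − 9.11 = -1.74 pp.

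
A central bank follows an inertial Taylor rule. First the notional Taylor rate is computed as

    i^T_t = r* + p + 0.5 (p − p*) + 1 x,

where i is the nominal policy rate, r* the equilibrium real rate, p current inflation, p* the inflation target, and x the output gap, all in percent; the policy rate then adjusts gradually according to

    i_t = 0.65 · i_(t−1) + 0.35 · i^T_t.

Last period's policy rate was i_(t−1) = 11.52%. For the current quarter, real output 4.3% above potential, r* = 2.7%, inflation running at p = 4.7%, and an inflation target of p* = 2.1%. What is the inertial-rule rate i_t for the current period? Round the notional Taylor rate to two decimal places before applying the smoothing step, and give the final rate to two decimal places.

Output 4.3% above potential → x = 4.3.
i^T_t = 2.7 + 4.7 + 0.5 × (4.7 − 2.1) + 1 × 4.3
   = 2.7 + 4.7 + 1.3 + 4.3 = 13.00
i_t = 0.65 × 11.52 + 0.35 × 13.00 = 7.488 + 4.55 = 12.04

12.04%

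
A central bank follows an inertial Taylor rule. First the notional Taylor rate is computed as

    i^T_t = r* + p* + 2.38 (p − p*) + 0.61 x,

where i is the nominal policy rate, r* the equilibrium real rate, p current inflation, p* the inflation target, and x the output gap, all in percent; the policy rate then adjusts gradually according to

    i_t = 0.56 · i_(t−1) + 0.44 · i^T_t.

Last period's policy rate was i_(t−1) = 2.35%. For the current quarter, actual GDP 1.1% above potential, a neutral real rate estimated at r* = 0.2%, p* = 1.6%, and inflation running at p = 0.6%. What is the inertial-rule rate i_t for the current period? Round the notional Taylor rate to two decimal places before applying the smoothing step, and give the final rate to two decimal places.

Output 1.1% above potential → x = 1.1.
i^T_t = 0.2 + 1.6 + 2.38 × (0.6 − 1.6) + 0.61 × 1.1
   = 0.2 + 1.6 − 2.38 + 0.671 = 0.09
i_t = 0.56 × 2.35 + 0.44 × 0.09 = 1.316 + 0.0396 = 1.36

1.36%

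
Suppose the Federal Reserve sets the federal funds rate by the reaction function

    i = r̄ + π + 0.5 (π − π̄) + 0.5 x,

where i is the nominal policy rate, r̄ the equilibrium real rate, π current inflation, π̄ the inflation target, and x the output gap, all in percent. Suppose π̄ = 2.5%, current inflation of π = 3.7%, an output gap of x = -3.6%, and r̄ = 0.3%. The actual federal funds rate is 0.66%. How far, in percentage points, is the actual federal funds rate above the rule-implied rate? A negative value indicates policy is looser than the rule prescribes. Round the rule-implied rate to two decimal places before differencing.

-2.14 pp

i = 0.3 + 3.7 + 0.5 × (3.7 − 2.5) + 0.5 × (-3.6)
   = 0.3 + 3.7 + 0.6 − 1.8 = 2.80
Deviation = 0.66 − 2.80 = -2.14 pp.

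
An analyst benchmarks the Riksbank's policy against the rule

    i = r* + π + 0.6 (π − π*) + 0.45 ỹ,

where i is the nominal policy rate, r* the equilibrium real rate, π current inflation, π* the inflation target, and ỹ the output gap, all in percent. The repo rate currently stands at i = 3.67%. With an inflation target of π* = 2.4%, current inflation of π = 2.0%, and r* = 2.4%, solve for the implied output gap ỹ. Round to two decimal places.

-1.09%

0.45 ỹ = 3.67 − 2.4 − 2.0 − 0.6 × (2.0 − 2.4) = -0.49
ỹ = -0.49 / 0.45 = -1.09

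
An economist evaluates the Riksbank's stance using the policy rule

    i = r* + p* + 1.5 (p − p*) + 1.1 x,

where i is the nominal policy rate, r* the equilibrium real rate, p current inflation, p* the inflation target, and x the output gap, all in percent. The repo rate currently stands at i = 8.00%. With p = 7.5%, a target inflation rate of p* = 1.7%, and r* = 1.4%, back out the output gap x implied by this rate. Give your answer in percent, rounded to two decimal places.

-3.45%

1.1 x = 8.00 − 1.4 − 1.7 − 1.5 × (7.5 − 1.7) = -3.8
x = -3.8 / 1.1 = -3.45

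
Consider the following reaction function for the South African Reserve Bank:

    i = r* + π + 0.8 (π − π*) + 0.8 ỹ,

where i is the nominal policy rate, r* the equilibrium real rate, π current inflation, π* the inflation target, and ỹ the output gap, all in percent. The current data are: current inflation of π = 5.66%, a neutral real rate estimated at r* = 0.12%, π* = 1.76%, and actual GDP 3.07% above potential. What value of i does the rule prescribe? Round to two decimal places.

Output 3.07% above potential → ỹ = 3.07.
i = 0.12 + 5.66 + 0.8 × (5.66 − 1.76) + 0.8 × 3.07
   = 0.12 + 5.66 + 3.12 + 2.456 = 11.36

11.36%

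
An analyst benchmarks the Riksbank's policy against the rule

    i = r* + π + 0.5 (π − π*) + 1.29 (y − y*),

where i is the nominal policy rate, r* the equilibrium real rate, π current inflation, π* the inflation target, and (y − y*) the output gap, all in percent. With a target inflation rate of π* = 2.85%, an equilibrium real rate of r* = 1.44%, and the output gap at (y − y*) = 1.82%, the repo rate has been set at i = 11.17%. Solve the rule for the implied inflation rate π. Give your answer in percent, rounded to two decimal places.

5.87%

Collecting π: i = r* + (1 + 0.5) π − 0.5 π* + 1.29 (y − y*)
1.5 π = 11.17 − 1.44 + 0.5 × 2.85 − 1.29 × 1.82 = 8.8072
π = 8.8072 / 1.5 = 5.87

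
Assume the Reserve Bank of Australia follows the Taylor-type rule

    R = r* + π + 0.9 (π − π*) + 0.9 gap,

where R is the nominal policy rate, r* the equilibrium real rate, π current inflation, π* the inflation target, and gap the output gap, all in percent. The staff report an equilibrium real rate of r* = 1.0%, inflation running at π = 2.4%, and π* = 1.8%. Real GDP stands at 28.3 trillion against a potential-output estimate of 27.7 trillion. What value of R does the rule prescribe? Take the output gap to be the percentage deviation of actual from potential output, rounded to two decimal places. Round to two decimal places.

5.89%

Output gap = 100 × (28.3 − 27.7) / 27.7 = 2.17%.
R = 1.00 + 2.40 + 0.9 × (2.40 − 1.80) + 0.9 × 2.17
   = 1.00 + 2.4 + 0.54 + 1.953 = 5.89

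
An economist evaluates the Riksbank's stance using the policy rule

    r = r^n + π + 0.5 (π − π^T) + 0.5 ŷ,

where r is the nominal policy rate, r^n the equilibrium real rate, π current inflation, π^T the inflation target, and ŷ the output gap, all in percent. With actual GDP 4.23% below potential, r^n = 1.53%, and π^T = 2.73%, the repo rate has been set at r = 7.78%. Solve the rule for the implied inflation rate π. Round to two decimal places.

Output 4.23% below potential → ŷ = -4.23.
Collecting π: r = r^n + (1 + 0.5) π − 0.5 π^T + 0.5 ŷ
1.5 π = 7.78 − 1.53 + 0.5 × 2.73 − 0.5 × (-4.23) = 9.73
π = 9.73 / 1.5 = 6.49

6.49%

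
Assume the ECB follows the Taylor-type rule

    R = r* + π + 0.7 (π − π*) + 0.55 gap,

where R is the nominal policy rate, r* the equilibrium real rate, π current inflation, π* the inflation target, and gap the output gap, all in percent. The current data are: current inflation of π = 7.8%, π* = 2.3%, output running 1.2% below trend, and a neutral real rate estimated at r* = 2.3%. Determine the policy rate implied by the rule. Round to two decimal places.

13.29%

Output 1.2% below potential → gap = -1.2.
R = 2.3 + 7.8 + 0.7 × (7.8 − 2.3) + 0.55 × (-1.2)
   = 2.3 + 7.8 + 3.85 − 0.66 = 13.29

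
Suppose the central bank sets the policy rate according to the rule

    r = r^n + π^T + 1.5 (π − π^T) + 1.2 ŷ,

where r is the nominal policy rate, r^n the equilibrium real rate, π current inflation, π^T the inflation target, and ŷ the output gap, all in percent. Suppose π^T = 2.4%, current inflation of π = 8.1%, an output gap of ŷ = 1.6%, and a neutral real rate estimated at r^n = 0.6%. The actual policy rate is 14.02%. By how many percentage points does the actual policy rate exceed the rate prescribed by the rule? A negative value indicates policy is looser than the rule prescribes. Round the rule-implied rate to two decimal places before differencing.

r = 0.6 + 2.4 + 1.5 × (8.1 − 2.4) + 1.2 × 1.6
   = 0.6 + 2.4 + 8.55 + 1.92 = 13.47
Deviation = 14.02 − 13.47 = 0.55 pp.

0.55 pp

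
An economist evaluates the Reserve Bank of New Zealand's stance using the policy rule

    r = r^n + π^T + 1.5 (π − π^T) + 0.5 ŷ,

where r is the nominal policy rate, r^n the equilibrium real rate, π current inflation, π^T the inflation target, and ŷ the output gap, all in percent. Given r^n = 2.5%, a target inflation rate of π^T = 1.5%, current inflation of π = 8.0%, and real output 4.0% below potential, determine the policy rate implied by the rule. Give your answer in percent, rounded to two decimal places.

11.75%

Output 4.0% below potential → ŷ = -4.0.
r = 2.5 + 1.5 + 1.5 × (8.0 − 1.5) + 0.5 × (-4.0)
   = 2.5 + 1.5 + 9.75 − 2 = 11.75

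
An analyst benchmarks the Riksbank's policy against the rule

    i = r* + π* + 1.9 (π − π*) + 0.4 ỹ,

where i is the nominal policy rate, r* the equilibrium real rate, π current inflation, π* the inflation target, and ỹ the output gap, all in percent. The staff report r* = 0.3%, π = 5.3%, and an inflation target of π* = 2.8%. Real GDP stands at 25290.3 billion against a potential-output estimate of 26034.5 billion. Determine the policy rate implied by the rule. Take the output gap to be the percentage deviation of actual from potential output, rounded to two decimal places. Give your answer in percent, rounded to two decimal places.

6.71%

Output gap = 100 × (25290.3 − 26034.5) / 26034.5 = -2.86%.
i = 0.30 + 2.80 + 1.9 × (5.30 − 2.80) + 0.4 × (-2.86)
   = 0.30 + 2.8 + 4.75 − 1.144 = 6.71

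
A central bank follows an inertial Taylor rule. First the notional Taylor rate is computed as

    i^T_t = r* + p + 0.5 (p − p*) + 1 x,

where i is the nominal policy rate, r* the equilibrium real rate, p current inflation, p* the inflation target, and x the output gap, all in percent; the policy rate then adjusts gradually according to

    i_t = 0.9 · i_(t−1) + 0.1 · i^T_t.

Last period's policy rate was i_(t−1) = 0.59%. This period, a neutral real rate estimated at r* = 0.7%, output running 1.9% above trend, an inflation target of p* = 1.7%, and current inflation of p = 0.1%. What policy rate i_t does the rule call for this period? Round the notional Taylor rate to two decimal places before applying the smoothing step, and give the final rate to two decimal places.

0.72%

Output 1.9% above potential → x = 1.9.
i^T_t = 0.7 + 0.1 + 0.5 × (0.1 − 1.7) + 1 × 1.9
   = 0.7 + 0.1 − 0.8 + 1.9 = 1.90
i_t = 0.9 × 0.59 + 0.1 × 1.90 = 0.531 + 0.19 = 0.72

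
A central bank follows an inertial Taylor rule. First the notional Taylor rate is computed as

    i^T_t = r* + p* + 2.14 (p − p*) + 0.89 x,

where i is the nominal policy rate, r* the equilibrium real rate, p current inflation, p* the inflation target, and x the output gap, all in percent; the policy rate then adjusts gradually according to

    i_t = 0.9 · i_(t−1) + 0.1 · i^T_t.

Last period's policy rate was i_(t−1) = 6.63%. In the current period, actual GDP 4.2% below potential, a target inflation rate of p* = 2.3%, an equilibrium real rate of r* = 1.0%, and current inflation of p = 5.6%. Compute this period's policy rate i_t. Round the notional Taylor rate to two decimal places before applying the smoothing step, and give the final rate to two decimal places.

6.63%

Output 4.2% below potential → x = -4.2.
i^T_t = 1.0 + 2.3 + 2.14 × (5.6 − 2.3) + 0.89 × (-4.2)
   = 1.0 + 2.3 + 7.062 − 3.738 = 6.62
i_t = 0.9 × 6.63 + 0.1 × 6.62 = 5.967 + 0.662 = 6.63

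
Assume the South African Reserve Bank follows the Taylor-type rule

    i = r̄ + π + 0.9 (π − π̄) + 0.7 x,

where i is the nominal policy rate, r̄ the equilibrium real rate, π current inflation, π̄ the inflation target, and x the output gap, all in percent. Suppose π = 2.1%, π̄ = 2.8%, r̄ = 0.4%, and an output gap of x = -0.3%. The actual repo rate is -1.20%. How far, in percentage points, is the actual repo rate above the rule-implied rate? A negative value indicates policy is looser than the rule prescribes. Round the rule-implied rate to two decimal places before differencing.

-2.86 pp

i = 0.4 + 2.1 + 0.9 × (2.1 − 2.8) + 0.7 × (-0.3)
   = 0.4 + 2.1 − 0.63 − 0.21 = 1.66
Deviation = -1.20 − 1.66 = -2.86 pp.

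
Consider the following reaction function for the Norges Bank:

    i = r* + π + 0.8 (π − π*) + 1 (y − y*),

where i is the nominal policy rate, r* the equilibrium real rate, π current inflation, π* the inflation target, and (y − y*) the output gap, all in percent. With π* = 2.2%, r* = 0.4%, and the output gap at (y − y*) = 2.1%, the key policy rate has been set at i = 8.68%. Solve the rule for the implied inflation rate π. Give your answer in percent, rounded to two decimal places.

4.41%

Collecting π: i = r* + (1 + 0.8) π − 0.8 π* + 1 (y − y*)
1.8 π = 8.68 − 0.4 + 0.8 × 2.2 − 1 × 2.1 = 7.94
π = 7.94 / 1.8 = 4.41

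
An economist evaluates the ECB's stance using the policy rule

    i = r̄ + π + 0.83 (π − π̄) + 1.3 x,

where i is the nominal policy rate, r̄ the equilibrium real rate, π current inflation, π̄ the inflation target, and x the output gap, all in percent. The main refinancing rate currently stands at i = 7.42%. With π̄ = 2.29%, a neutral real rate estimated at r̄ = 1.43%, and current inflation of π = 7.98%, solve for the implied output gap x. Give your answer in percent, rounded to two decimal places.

-5.16%

1.3 x = 7.42 − 1.43 − 7.98 − 0.83 × (7.98 − 2.29) = -6.7127
x = -6.7127 / 1.3 = -5.16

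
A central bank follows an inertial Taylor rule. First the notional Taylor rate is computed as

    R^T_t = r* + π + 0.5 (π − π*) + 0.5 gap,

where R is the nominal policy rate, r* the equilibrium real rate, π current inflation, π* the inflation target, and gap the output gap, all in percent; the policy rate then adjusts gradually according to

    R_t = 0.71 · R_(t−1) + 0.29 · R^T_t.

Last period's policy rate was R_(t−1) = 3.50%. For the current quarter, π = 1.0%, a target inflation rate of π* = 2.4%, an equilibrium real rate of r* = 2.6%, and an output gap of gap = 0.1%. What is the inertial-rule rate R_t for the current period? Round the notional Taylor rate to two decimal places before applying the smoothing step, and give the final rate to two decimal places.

R^T_t = 2.6 + 1.0 + 0.5 × (1.0 − 2.4) + 0.5 × 0.1
   = 2.6 + 1 − 0.7 + 0.05 = 2.95
R_t = 0.71 × 3.50 + 0.29 × 2.95 = 2.485 + 0.8555 = 3.34

3.34%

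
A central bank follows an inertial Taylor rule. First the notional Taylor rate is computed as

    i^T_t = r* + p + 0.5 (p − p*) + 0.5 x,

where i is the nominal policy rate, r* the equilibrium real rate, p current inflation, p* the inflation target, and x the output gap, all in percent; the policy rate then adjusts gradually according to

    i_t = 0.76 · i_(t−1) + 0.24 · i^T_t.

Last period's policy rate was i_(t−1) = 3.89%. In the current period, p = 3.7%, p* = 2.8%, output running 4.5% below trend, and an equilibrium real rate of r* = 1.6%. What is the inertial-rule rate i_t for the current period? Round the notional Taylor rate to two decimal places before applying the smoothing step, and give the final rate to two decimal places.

Output 4.5% below potential → x = -4.5.
i^T_t = 1.6 + 3.7 + 0.5 × (3.7 − 2.8) + 0.5 × (-4.5)
   = 1.6 + 3.7 + 0.45 − 2.25 = 3.50
i_t = 0.76 × 3.89 + 0.24 × 3.50 = 2.9564 + 0.84 = 3.80

3.80%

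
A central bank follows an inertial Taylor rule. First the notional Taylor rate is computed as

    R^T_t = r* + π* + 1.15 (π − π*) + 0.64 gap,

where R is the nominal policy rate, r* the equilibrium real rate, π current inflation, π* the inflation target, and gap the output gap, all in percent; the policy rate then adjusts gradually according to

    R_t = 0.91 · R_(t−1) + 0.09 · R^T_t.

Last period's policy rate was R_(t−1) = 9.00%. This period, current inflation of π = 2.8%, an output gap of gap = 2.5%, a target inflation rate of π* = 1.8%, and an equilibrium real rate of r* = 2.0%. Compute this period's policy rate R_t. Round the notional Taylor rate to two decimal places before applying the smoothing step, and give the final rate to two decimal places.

R^T_t = 2.0 + 1.8 + 1.15 × (2.8 − 1.8) + 0.64 × 2.5
   = 2.0 + 1.8 + 1.15 + 1.6 = 6.55
R_t = 0.91 × 9.00 + 0.09 × 6.55 = 8.19 + 0.5895 = 8.78

8.78%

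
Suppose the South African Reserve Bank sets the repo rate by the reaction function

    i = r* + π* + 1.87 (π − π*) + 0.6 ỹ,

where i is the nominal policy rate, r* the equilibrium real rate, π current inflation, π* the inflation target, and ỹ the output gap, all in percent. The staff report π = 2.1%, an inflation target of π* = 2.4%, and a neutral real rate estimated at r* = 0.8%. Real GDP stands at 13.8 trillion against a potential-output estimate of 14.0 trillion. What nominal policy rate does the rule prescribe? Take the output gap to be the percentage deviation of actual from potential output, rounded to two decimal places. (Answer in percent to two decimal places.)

1.78%

Output gap = 100 × (13.8 − 14.0) / 14.0 = -1.43%.
i = 0.80 + 2.40 + 1.87 × (2.10 − 2.40) + 0.6 × (-1.43)
   = 0.80 + 2.4 − 0.561 − 0.858 = 1.78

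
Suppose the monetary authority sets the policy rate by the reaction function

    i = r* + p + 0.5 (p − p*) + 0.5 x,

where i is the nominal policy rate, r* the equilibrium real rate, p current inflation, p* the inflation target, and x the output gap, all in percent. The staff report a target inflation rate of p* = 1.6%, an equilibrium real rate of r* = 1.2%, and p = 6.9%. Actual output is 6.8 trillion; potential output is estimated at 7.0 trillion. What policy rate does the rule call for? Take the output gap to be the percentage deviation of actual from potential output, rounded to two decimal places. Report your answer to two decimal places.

9.32%

Output gap = 100 × (6.8 − 7.0) / 7.0 = -2.86%.
i = 1.20 + 6.90 + 0.5 × (6.90 − 1.60) + 0.5 × (-2.86)
   = 1.20 + 6.9 + 2.65 − 1.43 = 9.32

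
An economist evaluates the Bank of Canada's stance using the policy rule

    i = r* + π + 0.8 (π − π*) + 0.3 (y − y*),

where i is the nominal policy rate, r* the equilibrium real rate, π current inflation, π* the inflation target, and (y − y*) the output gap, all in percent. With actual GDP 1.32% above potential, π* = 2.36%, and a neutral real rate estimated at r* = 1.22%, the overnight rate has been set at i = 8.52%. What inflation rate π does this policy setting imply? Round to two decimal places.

Output 1.32% above potential → (y − y*) = 1.32.
Collecting π: i = r* + (1 + 0.8) π − 0.8 π* + 0.3 (y − y*)
1.8 π = 8.52 − 1.22 + 0.8 × 2.36 − 0.3 × 1.32 = 8.792
π = 8.792 / 1.8 = 4.88

4.88%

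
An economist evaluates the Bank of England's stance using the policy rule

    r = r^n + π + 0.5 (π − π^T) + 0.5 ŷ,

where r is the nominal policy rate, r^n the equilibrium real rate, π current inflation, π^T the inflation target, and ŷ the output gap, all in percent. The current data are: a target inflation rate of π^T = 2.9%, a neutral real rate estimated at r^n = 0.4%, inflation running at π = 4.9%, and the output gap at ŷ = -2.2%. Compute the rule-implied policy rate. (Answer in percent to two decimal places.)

r = 0.4 + 4.9 + 0.5 × (4.9 − 2.9) + 0.5 × (-2.2)
   = 0.4 + 4.9 + 1 − 1.1 = 5.20

5.20%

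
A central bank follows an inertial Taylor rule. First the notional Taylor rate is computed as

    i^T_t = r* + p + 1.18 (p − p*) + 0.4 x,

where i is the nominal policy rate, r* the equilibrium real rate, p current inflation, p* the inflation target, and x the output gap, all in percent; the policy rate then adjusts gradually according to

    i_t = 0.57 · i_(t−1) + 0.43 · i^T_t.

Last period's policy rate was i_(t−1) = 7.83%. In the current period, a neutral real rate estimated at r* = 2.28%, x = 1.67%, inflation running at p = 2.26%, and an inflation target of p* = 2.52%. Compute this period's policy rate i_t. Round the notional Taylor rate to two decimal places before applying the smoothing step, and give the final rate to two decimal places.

6.57%

i^T_t = 2.28 + 2.26 + 1.18 × (2.26 − 2.52) + 0.4 × 1.67
   = 2.28 + 2.26 − 0.3068 + 0.668 = 4.90
i_t = 0.57 × 7.83 + 0.43 × 4.90 = 4.4631 + 2.107 = 6.57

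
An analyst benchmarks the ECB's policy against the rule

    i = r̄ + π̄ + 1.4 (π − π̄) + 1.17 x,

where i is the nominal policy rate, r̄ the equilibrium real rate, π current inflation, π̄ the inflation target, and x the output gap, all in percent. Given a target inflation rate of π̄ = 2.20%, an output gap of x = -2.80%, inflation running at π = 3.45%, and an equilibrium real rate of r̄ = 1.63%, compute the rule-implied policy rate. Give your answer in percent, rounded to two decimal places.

i = 1.63 + 2.20 + 1.4 × (3.45 − 2.20) + 1.17 × (-2.80)
   = 1.63 + 2.2 + 1.75 − 3.276 = 2.30

2.30%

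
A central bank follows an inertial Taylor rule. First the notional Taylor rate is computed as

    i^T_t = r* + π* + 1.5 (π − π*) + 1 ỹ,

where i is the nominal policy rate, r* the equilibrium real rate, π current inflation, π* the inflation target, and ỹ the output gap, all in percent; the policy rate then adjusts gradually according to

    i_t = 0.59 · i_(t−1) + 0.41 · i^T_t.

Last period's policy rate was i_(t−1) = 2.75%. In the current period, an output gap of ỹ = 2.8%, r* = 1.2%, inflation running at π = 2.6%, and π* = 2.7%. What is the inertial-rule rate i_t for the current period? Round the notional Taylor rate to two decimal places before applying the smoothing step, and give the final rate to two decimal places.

4.31%

i^T_t = 1.2 + 2.7 + 1.5 × (2.6 − 2.7) + 1 × 2.8
   = 1.2 + 2.7 − 0.15 + 2.8 = 6.55
i_t = 0.59 × 2.75 + 0.41 × 6.55 = 1.6225 + 2.6855 = 4.31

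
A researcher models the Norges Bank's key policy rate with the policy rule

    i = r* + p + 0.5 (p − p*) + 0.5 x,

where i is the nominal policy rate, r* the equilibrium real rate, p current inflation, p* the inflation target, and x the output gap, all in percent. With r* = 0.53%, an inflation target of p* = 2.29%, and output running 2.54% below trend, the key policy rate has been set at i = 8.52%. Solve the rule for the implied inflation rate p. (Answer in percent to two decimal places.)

Output 2.54% below potential → x = -2.54.
Collecting p: i = r* + (1 + 0.5) p − 0.5 p* + 0.5 x
1.5 p = 8.52 − 0.53 + 0.5 × 2.29 − 0.5 × (-2.54) = 10.405
p = 10.405 / 1.5 = 6.94

6.94%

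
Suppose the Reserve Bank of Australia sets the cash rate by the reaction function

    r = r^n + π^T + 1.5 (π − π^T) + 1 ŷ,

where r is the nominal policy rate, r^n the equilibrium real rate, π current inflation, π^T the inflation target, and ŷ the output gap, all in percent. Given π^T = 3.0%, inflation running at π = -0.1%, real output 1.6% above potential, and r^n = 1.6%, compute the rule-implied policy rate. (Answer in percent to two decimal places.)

1.55%

Output 1.6% above potential → ŷ = 1.6.
r = 1.6 + 3.0 + 1.5 × (-0.1 − 3.0) + 1 × 1.6
   = 1.6 + 3 − 4.65 + 1.6 = 1.55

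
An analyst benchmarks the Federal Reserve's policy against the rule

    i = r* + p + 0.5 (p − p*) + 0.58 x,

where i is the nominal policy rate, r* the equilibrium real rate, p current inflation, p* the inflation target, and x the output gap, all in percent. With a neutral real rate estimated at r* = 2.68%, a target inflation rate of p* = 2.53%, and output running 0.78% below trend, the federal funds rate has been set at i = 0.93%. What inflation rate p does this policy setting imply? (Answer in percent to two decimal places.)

Output 0.78% below potential → x = -0.78.
Collecting p: i = r* + (1 + 0.5) p − 0.5 p* + 0.58 x
1.5 p = 0.93 − 2.68 + 0.5 × 2.53 − 0.58 × (-0.78) = -0.0326
p = -0.0326 / 1.5 = -0.02

-0.02%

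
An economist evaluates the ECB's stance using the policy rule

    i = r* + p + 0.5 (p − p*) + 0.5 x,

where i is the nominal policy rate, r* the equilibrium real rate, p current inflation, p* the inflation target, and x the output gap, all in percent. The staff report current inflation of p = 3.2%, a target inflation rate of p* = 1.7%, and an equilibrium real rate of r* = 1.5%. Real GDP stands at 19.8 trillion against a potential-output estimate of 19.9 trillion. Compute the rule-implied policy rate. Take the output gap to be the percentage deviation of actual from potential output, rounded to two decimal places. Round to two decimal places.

5.20%

Output gap = 100 × (19.8 − 19.9) / 19.9 = -0.50%.
i = 1.50 + 3.20 + 0.5 × (3.20 − 1.70) + 0.5 × (-0.50)
   = 1.50 + 3.2 + 0.75 − 0.25 = 5.20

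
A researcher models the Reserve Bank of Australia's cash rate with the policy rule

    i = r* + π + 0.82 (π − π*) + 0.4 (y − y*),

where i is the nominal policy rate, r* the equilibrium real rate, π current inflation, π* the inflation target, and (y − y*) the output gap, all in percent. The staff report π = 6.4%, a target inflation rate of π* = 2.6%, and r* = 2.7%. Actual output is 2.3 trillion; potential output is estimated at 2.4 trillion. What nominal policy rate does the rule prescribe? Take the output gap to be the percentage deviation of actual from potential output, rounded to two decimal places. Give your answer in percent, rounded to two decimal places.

Output gap = 100 × (2.3 − 2.4) / 2.4 = -4.17%.
i = 2.70 + 6.40 + 0.82 × (6.40 − 2.60) + 0.4 × (-4.17)
   = 2.70 + 6.4 + 3.116 − 1.668 = 10.55

10.55%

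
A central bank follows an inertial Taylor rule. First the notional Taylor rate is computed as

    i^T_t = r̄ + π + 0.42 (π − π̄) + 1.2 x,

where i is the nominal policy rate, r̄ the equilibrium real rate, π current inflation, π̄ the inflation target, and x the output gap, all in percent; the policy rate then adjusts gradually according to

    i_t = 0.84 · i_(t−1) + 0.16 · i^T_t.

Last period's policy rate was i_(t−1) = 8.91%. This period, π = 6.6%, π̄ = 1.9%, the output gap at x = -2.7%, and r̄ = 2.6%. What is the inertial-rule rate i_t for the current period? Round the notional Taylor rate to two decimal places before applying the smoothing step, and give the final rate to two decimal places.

i^T_t = 2.6 + 6.6 + 0.42 × (6.6 − 1.9) + 1.2 × (-2.7)
   = 2.6 + 6.6 + 1.974 − 3.24 = 7.93
i_t = 0.84 × 8.91 + 0.16 × 7.93 = 7.4844 + 1.2688 = 8.75

8.75%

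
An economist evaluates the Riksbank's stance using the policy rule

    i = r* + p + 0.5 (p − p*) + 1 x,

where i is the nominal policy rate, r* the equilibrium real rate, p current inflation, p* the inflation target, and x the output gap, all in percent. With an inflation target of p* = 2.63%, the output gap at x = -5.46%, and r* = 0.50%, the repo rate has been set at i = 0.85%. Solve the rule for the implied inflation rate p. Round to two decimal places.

4.75%

Collecting p: i = r* + (1 + 0.5) p − 0.5 p* + 1 x
1.5 p = 0.85 − 0.50 + 0.5 × 2.63 − 1 × (-5.46) = 7.125
p = 7.125 / 1.5 = 4.75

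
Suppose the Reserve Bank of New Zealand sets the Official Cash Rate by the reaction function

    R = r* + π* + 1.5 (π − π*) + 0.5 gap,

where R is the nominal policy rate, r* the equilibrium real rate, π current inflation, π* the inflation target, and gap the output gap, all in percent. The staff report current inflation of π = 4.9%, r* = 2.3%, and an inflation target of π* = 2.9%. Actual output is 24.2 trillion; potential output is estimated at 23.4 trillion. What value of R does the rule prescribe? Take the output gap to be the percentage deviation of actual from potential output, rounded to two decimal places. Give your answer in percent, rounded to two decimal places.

9.91%

Output gap = 100 × (24.2 − 23.4) / 23.4 = 3.42%.
R = 2.30 + 2.90 + 1.5 × (4.90 − 2.90) + 0.5 × 3.42
   = 2.30 + 2.9 + 3 + 1.71 = 9.91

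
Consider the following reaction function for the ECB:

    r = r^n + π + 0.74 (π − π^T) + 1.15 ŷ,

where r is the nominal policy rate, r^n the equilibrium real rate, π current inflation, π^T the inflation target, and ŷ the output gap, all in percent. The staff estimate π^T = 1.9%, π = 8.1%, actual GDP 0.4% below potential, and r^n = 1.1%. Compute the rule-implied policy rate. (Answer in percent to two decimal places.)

Output 0.4% below potential → ŷ = -0.4.
r = 1.1 + 8.1 + 0.74 × (8.1 − 1.9) + 1.15 × (-0.4)
   = 1.1 + 8.1 + 4.588 − 0.46 = 13.33

13.33%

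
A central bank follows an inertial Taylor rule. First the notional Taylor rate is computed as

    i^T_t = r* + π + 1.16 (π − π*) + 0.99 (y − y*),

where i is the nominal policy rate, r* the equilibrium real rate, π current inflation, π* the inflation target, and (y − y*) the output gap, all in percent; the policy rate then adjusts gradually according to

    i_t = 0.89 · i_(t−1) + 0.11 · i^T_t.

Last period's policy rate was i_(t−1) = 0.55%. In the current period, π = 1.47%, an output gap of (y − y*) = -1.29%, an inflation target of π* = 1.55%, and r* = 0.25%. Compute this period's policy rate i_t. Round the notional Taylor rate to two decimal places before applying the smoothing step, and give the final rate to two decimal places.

i^T_t = 0.25 + 1.47 + 1.16 × (1.47 − 1.55) + 0.99 × (-1.29)
   = 0.25 + 1.47 − 0.0928 − 1.2771 = 0.35
i_t = 0.89 × 0.55 + 0.11 × 0.35 = 0.4895 + 0.0385 = 0.53

0.53%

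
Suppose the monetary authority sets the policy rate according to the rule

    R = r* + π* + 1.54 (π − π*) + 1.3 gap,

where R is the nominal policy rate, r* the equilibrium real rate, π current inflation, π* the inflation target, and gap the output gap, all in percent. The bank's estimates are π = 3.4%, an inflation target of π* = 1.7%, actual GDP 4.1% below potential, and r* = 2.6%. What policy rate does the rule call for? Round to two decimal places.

Output 4.1% below potential → gap = -4.1.
R = 2.6 + 1.7 + 1.54 × (3.4 − 1.7) + 1.3 × (-4.1)
   = 2.6 + 1.7 + 2.618 − 5.33 = 1.59

1.59%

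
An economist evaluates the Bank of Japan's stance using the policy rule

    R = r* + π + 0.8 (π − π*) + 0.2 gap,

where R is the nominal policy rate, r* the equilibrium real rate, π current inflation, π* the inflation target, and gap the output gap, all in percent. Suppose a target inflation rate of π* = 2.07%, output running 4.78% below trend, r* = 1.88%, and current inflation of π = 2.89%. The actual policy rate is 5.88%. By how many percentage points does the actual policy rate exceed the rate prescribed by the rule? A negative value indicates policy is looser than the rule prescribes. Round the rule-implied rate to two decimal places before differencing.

Output 4.78% below potential → gap = -4.78.
R = 1.88 + 2.89 + 0.8 × (2.89 − 2.07) + 0.2 × (-4.78)
   = 1.88 + 2.89 + 0.656 − 0.956 = 4.47
Deviation = 5.88 − 4.47 = 1.41 pp.

1.41 pp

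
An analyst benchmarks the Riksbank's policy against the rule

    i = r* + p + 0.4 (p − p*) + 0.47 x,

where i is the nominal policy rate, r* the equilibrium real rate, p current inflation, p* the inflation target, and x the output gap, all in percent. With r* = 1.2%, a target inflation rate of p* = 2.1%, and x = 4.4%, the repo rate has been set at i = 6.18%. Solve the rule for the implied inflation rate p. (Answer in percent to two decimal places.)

2.68%

Collecting p: i = r* + (1 + 0.4) p − 0.4 p* + 0.47 x
1.4 p = 6.18 − 1.2 + 0.4 × 2.1 − 0.47 × 4.4 = 3.752
p = 3.752 / 1.4 = 2.68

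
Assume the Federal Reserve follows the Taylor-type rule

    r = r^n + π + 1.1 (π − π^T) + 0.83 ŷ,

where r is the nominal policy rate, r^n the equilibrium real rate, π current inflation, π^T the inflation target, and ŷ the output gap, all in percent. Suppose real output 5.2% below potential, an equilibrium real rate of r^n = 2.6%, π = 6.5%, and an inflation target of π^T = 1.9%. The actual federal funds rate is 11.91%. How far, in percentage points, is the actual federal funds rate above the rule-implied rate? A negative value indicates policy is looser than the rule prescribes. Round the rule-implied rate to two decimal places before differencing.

Output 5.2% below potential → ŷ = -5.2.
r = 2.6 + 6.5 + 1.1 × (6.5 − 1.9) + 0.83 × (-5.2)
   = 2.6 + 6.5 + 5.06 − 4.316 = 9.84
Deviation = 11.91 − 9.84 = 2.07 pp.

2.07 pp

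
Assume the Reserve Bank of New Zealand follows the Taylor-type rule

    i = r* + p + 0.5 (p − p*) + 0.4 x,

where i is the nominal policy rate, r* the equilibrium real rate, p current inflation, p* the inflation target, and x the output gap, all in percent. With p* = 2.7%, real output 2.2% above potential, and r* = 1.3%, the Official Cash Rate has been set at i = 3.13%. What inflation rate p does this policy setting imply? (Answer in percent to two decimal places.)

Output 2.2% above potential → x = 2.2.
Collecting p: i = r* + (1 + 0.5) p − 0.5 p* + 0.4 x
1.5 p = 3.13 − 1.3 + 0.5 × 2.7 − 0.4 × 2.2 = 2.3
p = 2.3 / 1.5 = 1.53

1.53%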